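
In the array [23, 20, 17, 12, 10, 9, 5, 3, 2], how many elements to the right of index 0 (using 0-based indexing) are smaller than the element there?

8 such elements

The element at index 0 is 23.
Elements after it: 20, 17, 12, 10, 9, 5, 3, 2
Those smaller than 23: 20, 17, 12, 10, 9, 5, 3, 2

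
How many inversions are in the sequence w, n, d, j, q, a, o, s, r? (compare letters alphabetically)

16 inversions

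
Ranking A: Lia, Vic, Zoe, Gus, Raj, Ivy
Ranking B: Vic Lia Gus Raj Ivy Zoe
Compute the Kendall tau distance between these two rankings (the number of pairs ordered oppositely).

Assign each item its position (1..6) in the first ordering, then rewrite the second ordering as that position sequence:
positions: Lia→1, Vic→2, Zoe→3, Gus→4, Raj→5, Ivy→6
second ordering as positions: [2, 1, 4, 5, 6, 3]
Discordant pairs = inversions in this position sequence.
2: 1 → 1
1: 0
4: 3 → 1
5: 3 → 1
6: 3 → 1
3: 0
Total: 1 + 0 + 1 + 1 + 1 + 0 = 4

4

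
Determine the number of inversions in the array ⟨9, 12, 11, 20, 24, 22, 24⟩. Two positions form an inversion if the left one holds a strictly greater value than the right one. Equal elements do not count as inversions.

2 inversions

Out-of-order index pairs (0-indexed):
(1,2): 12 > 11
(4,5): 24 > 22
That's 2 pairs.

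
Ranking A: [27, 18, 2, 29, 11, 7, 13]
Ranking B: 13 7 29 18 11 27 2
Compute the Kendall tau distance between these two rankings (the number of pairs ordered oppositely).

17

Assign each item its position (1..7) in the first ordering, then rewrite the second ordering as that position sequence:
positions: 27→1, 18→2, 2→3, 29→4, 11→5, 7→6, 13→7
second ordering as positions: [7, 6, 4, 2, 5, 1, 3]
Discordant pairs = inversions in this position sequence.
7: 6, 4, 2, 5, 1, 3 → 6
6: 4, 2, 5, 1, 3 → 5
4: 2, 1, 3 → 3
2: 1 → 1
5: 1, 3 → 2
1: 0
3: 0
Total: 6 + 5 + 3 + 1 + 2 + 0 + 0 = 17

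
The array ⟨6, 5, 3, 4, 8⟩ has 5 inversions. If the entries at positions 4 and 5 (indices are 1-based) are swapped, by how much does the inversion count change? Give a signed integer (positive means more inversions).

+1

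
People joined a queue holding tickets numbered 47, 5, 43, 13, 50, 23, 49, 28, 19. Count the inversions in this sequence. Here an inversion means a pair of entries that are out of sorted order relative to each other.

There are 18 inversions.

For each element, count later entries that are smaller:
47 → 5, 43, 13, 23, 28, 19 → 6
5 → none → 0
43 → 13, 23, 28, 19 → 4
13 → none → 0
50 → 23, 49, 28, 19 → 4
23 → 19 → 1
49 → 28, 19 → 2
28 → 19 → 1
19 → none → 0
Sum: 6 + 0 + 4 + 0 + 4 + 1 + 2 + 1 + 0 = 18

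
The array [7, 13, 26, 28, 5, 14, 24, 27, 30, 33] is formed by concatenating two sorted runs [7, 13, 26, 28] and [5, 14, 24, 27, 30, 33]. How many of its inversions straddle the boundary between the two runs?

Count, for every r in R, how many entries of L exceed r:
r = 5: 7, 13, 26, 28 → 4
r = 14: 26, 28 → 2
r = 24: 26, 28 → 2
r = 27: 28 → 1
r = 30: none → 0
r = 33: none → 0
Cross-inversions: 4 + 2 + 2 + 1 + 0 + 0 = 9

9 cross-inversions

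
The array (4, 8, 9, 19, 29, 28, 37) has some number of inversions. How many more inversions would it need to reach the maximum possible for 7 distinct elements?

20

Maximum inversions for 7 distinct elements is C(7, 2) = 7·6/2 = 21.
Current inversions — for each element, count later smaller elements:
4: 0
8: 0
9: 0
19: 0
29: 1
28: 0
37: 0
Current total: 0 + 0 + 0 + 0 + 1 + 0 + 0 = 1
Shortfall: 21 − 1 = 20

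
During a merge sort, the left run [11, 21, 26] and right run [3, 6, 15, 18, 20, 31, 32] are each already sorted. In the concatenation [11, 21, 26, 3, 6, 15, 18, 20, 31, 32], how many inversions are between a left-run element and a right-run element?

Take each right-half value and tally the left-half values above it:
r = 3: 11, 21, 26 → 3
r = 6: 11, 21, 26 → 3
r = 15: 21, 26 → 2
r = 18: 21, 26 → 2
r = 20: 21, 26 → 2
r = 31: none → 0
r = 32: none → 0
Cross-inversions: 3 + 3 + 2 + 2 + 2 + 0 + 0 = 12

12 cross-inversions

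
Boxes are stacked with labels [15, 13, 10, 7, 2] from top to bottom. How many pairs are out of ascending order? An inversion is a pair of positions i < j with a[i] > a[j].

There are 10 inversions.

Inversion pairs (indices are 0-based):
(0,1): 15 > 13
(0,2): 15 > 10
(0,3): 15 > 7
(0,4): 15 > 2
(1,2): 13 > 10
(1,3): 13 > 7
(1,4): 13 > 2
(2,3): 10 > 7
(2,4): 10 > 2
(3,4): 7 > 2
That's 10 pairs.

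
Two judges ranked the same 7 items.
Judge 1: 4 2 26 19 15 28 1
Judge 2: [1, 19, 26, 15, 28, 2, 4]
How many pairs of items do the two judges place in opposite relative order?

Assign each item its position (1..7) in the first ordering, then rewrite the second ordering as that position sequence:
positions: 4→1, 2→2, 26→3, 19→4, 15→5, 28→6, 1→7
second ordering as positions: [7, 4, 3, 5, 6, 2, 1]
Discordant pairs = inversions in this position sequence.
7: 4, 3, 5, 6, 2, 1 → 6
4: 3, 2, 1 → 3
3: 2, 1 → 2
5: 2, 1 → 2
6: 2, 1 → 2
2: 1 → 1
1: 0
Total: 6 + 3 + 2 + 2 + 2 + 1 + 0 = 16

16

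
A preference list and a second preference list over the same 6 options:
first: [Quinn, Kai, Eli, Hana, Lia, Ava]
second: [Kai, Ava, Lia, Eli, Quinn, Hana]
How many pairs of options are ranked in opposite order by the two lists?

Assign each item its position (1..6) in the first ordering, then rewrite the second ordering as that position sequence:
positions: Quinn→1, Kai→2, Eli→3, Hana→4, Lia→5, Ava→6
second ordering as positions: [2, 6, 5, 3, 1, 4]
Discordant pairs = inversions in this position sequence.
2: 1 → 1
6: 5, 3, 1, 4 → 4
5: 3, 1, 4 → 3
3: 1 → 1
1: 0
4: 0
Total: 1 + 4 + 3 + 1 + 0 + 0 = 9

9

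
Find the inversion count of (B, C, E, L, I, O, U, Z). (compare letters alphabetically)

1 inversion

Sweep left to right; for each value list the smaller values that follow it:
B: 0
C: 0
E: 0
L: 1
I: 0
O: 0
U: 0
Z: 0
Sum: 0 + 0 + 0 + 1 + 0 + 0 + 0 + 0 = 1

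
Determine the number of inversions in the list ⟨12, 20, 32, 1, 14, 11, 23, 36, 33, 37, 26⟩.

Sweep left to right; for each value list the smaller values that follow it:
12: 2
20: 3
32: 5
1: 0
14: 1
11: 0
23: 0
36: 2
33: 1
37: 1
26: 0
Sum: 2 + 3 + 5 + 0 + 1 + 0 + 0 + 2 + 1 + 1 + 0 = 15

15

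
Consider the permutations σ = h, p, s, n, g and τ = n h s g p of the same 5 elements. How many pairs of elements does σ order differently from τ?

Assign each item its position (1..5) in the first ordering, then rewrite the second ordering as that position sequence:
positions: h→1, p→2, s→3, n→4, g→5
second ordering as positions: [4, 1, 3, 5, 2]
Discordant pairs = inversions in this position sequence.
4: 1, 3, 2 → 3
1: 0
3: 2 → 1
5: 2 → 1
2: 0
Total: 3 + 0 + 1 + 1 + 0 = 5

There are 5 discordant pairs.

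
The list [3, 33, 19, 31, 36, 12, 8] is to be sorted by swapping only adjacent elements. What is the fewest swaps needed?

11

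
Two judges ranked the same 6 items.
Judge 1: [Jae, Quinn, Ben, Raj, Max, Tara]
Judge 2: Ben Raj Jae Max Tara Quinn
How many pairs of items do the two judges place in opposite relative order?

Assign each item its position (1..6) in the first ordering, then rewrite the second ordering as that position sequence:
positions: Jae→1, Quinn→2, Ben→3, Raj→4, Max→5, Tara→6
second ordering as positions: [3, 4, 1, 5, 6, 2]
Discordant pairs = inversions in this position sequence.
3: 1, 2 → 2
4: 1, 2 → 2
1: 0
5: 2 → 1
6: 2 → 1
2: 0
Total: 2 + 2 + 0 + 1 + 1 + 0 = 6

6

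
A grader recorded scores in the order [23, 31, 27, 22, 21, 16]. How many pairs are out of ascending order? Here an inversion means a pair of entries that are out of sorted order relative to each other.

Sweep left to right; for each value list the smaller values that follow it:
23: 3
31: 4
27: 3
22: 2
21: 1
16: 0
Sum: 3 + 4 + 3 + 2 + 1 + 0 = 13

13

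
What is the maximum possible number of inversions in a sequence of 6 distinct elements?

A reversed (strictly descending) arrangement makes every pair an inversion, giving C(6, 2) inversions.
C(6, 2) = 6·5/2 = 15

15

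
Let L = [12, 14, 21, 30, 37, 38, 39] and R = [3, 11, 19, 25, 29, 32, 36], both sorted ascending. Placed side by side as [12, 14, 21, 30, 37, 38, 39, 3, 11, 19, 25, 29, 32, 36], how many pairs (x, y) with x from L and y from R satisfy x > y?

Count, for every r in R, how many entries of L exceed r:
r = 3: 12, 14, 21, 30, 37, 38, 39 → 7
r = 11: 12, 14, 21, 30, 37, 38, 39 → 7
r = 19: 21, 30, 37, 38, 39 → 5
r = 25: 30, 37, 38, 39 → 4
r = 29: 30, 37, 38, 39 → 4
r = 32: 37, 38, 39 → 3
r = 36: 37, 38, 39 → 3
Cross-inversions: 7 + 7 + 5 + 4 + 4 + 3 + 3 = 33

Cross-inversions: 33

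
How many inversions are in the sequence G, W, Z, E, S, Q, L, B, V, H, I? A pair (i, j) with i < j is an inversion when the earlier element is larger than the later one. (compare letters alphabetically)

There are 33 out-of-order pairs.

Element-by-element contributions:
G: 2
W: 8
Z: 8
E: 1
S: 5
Q: 4
L: 3
B: 0
V: 2
H: 0
I: 0
Sum: 2 + 8 + 8 + 1 + 5 + 4 + 3 + 0 + 2 + 0 + 0 = 33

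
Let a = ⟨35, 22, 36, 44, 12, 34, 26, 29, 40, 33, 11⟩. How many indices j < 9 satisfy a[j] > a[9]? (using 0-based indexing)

5

The element at index 9 is 33.
Elements before it: 35, 22, 36, 44, 12, 34, 26, 29, 40
Those larger than 33: 35, 36, 44, 34, 40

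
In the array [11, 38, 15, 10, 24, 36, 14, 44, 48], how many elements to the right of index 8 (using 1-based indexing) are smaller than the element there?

The element at index 8 is 44.
Elements after it: 48
None of them are smaller than 44.

0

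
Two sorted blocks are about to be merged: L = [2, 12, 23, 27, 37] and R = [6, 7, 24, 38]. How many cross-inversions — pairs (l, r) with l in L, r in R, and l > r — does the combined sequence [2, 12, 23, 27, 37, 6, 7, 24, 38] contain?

10 split inversions

Take each right-half value and tally the left-half values above it:
r = 6: 12, 23, 27, 37 → 4
r = 7: 12, 23, 27, 37 → 4
r = 24: 27, 37 → 2
r = 38: none → 0
Cross-inversions: 4 + 4 + 2 + 0 = 10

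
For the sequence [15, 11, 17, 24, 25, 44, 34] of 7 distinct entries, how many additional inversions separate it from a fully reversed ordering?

Maximum inversions for 7 distinct elements is C(7, 2) = 7·6/2 = 21.
Current inversions — for each element, count later smaller elements:
15: 1
11: 0
17: 0
24: 0
25: 0
44: 1
34: 0
Current total: 1 + 0 + 0 + 0 + 0 + 1 + 0 = 2
Shortfall: 21 − 2 = 19

19 inversions short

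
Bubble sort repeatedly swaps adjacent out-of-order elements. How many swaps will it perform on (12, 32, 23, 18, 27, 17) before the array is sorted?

The minimum number of adjacent swaps to sort an array equals its inversion count, since every such swap removes exactly one inversion.
Count inversions — for each element, later elements that are smaller:
12: none → 0
32: 23, 18, 27, 17 → 4
23: 18, 17 → 2
18: 17 → 1
27: 17 → 1
17: none → 0
Total inversions: 0 + 4 + 2 + 1 + 1 + 0 = 8

8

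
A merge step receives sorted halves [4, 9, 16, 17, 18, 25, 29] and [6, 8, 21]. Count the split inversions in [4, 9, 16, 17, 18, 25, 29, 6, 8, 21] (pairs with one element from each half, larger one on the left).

14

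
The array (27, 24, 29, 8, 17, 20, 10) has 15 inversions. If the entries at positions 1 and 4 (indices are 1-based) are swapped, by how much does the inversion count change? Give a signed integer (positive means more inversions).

-3

Positions 1 and 4 hold 27 and 8; after swapping, the array is [8, 24, 29, 27, 17, 20, 10].
Element-by-element contributions:
8: 0
24: 3
29: 4
27: 3
17: 1
20: 1
10: 0
Sum: 0 + 3 + 4 + 3 + 1 + 1 + 0 = 12
Change: 12 − 15 = -3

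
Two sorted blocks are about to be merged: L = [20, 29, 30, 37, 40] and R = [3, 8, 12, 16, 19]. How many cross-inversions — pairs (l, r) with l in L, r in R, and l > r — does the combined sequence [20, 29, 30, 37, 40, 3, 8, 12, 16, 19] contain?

Take each right-half value and tally the left-half values above it:
r = 3: 20, 29, 30, 37, 40 → 5
r = 8: 20, 29, 30, 37, 40 → 5
r = 12: 20, 29, 30, 37, 40 → 5
r = 16: 20, 29, 30, 37, 40 → 5
r = 19: 20, 29, 30, 37, 40 → 5
Cross-inversions: 5 + 5 + 5 + 5 + 5 = 25

There are 25 split inversions.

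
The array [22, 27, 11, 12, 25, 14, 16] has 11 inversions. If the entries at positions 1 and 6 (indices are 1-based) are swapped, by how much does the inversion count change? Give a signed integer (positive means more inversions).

-1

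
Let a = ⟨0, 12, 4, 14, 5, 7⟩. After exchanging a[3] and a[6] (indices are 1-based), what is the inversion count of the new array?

Positions 3 and 6 hold 4 and 7; after swapping, the array is [0, 12, 7, 14, 5, 4].
Count, for each position, how many later elements it exceeds:
0 → none → 0
12 → 7, 5, 4 → 3
7 → 5, 4 → 2
14 → 5, 4 → 2
5 → 4 → 1
4 → none → 0
Sum: 0 + 3 + 2 + 2 + 1 + 0 = 8

8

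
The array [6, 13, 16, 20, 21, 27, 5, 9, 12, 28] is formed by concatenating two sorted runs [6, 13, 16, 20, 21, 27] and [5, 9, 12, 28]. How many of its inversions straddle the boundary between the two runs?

Count, for every r in R, how many entries of L exceed r:
r = 5: 6, 13, 16, 20, 21, 27 → 6
r = 9: 13, 16, 20, 21, 27 → 5
r = 12: 13, 16, 20, 21, 27 → 5
r = 28: none → 0
Cross-inversions: 6 + 5 + 5 + 0 = 16

16 split inversions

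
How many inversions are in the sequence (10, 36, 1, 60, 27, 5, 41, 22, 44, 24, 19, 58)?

Count, for each position, how many later elements it exceeds:
10 → 1, 5 → 2
36 → 1, 27, 5, 22, 24, 19 → 6
1 → none → 0
60 → 27, 5, 41, 22, 44, 24, 19, 58 → 8
27 → 5, 22, 24, 19 → 4
5 → none → 0
41 → 22, 24, 19 → 3
22 → 19 → 1
44 → 24, 19 → 2
24 → 19 → 1
19 → none → 0
58 → none → 0
Sum: 2 + 6 + 0 + 8 + 4 + 0 + 3 + 1 + 2 + 1 + 0 + 0 = 27

27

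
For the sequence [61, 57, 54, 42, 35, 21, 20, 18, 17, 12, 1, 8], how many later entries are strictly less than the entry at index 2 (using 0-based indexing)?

9

The element at index 2 is 54.
Elements after it: 42, 35, 21, 20, 18, 17, 12, 1, 8
Those smaller than 54: 42, 35, 21, 20, 18, 17, 12, 1, 8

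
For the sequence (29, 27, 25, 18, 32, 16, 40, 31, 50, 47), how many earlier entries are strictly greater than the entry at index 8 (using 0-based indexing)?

0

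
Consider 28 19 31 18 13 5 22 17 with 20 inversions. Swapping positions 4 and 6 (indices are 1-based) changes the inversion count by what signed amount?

Positions 4 and 6 hold 18 and 5; after swapping, the array is [28, 19, 31, 5, 13, 18, 22, 17].
Count, for each position, how many later elements it exceeds:
28: 6
19: 4
31: 5
5: 0
13: 0
18: 1
22: 1
17: 0
Sum: 6 + 4 + 5 + 0 + 0 + 1 + 1 + 0 = 17
Change: 17 − 20 = -3

-3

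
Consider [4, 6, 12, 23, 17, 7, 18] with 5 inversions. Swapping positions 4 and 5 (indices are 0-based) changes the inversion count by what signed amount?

-1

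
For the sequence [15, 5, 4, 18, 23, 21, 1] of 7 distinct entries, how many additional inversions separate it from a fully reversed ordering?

11

Maximum inversions for 7 distinct elements is C(7, 2) = 7·6/2 = 21.
Current inversions — for each element, count later smaller elements:
15: 3
5: 2
4: 1
18: 1
23: 2
21: 1
1: 0
Current total: 3 + 2 + 1 + 1 + 2 + 1 + 0 = 10
Shortfall: 21 − 10 = 11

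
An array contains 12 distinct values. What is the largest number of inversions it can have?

66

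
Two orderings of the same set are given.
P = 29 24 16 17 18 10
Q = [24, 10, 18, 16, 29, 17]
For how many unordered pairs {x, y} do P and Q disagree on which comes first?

Assign each item its position (1..6) in the first ordering, then rewrite the second ordering as that position sequence:
positions: 29→1, 24→2, 16→3, 17→4, 18→5, 10→6
second ordering as positions: [2, 6, 5, 3, 1, 4]
Discordant pairs = inversions in this position sequence.
2: 1 → 1
6: 5, 3, 1, 4 → 4
5: 3, 1, 4 → 3
3: 1 → 1
1: 0
4: 0
Total: 1 + 4 + 3 + 1 + 0 + 0 = 9

There are 9 disagreeing pairs.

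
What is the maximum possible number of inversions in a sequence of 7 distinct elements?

21 inversions

The maximum occurs when the array is in strictly decreasing order: every one of the C(7, 2) pairs is inverted.
C(7, 2) = 7·6/2 = 21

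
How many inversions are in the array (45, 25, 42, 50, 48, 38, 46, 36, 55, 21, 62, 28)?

33 inversions

For each element, count later entries that are smaller:
45 → 25, 42, 38, 36, 21, 28 → 6
25 → 21 → 1
42 → 38, 36, 21, 28 → 4
50 → 48, 38, 46, 36, 21, 28 → 6
48 → 38, 46, 36, 21, 28 → 5
38 → 36, 21, 28 → 3
46 → 36, 21, 28 → 3
36 → 21, 28 → 2
55 → 21, 28 → 2
21 → none → 0
62 → 28 → 1
28 → none → 0
Sum: 6 + 1 + 4 + 6 + 5 + 3 + 3 + 2 + 2 + 0 + 1 + 0 = 33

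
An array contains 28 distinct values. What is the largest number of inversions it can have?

The maximum occurs when the array is in strictly decreasing order: every one of the C(28, 2) pairs is inverted.
C(28, 2) = 28·27/2 = 378

378 inversions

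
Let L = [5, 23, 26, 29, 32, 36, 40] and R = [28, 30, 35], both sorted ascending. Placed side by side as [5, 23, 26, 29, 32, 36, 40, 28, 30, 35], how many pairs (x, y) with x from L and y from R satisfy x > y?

9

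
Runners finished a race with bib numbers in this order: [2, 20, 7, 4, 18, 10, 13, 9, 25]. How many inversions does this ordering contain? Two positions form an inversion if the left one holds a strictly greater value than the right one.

Count, for each position, how many later elements it exceeds:
2 → none → 0
20 → 7, 4, 18, 10, 13, 9 → 6
7 → 4 → 1
4 → none → 0
18 → 10, 13, 9 → 3
10 → 9 → 1
13 → 9 → 1
9 → none → 0
25 → none → 0
Sum: 0 + 6 + 1 + 0 + 3 + 1 + 1 + 0 + 0 = 12

12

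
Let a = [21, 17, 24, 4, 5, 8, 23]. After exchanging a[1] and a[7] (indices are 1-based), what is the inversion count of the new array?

Positions 1 and 7 hold 21 and 23; after swapping, the array is [23, 17, 24, 4, 5, 8, 21].
For each element, count later entries that are smaller:
23 → 17, 4, 5, 8, 21 → 5
17 → 4, 5, 8 → 3
24 → 4, 5, 8, 21 → 4
4 → none → 0
5 → none → 0
8 → none → 0
21 → none → 0
Sum: 5 + 3 + 4 + 0 + 0 + 0 + 0 = 12

12 inversions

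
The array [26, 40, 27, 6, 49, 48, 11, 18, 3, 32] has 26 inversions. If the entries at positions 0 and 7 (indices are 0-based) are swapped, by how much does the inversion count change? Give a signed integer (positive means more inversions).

Positions 0 and 7 hold 26 and 18; after swapping, the array is [18, 40, 27, 6, 49, 48, 11, 26, 3, 32].
Element-by-element contributions:
18 → 6, 11, 3 → 3
40 → 27, 6, 11, 26, 3, 32 → 6
27 → 6, 11, 26, 3 → 4
6 → 3 → 1
49 → 48, 11, 26, 3, 32 → 5
48 → 11, 26, 3, 32 → 4
11 → 3 → 1
26 → 3 → 1
3 → none → 0
32 → none → 0
Sum: 3 + 6 + 4 + 1 + 5 + 4 + 1 + 1 + 0 + 0 = 25
Change: 25 − 26 = -1

-1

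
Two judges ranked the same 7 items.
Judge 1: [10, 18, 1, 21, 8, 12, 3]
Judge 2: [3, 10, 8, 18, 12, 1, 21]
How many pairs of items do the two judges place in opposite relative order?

11

Assign each item its position (1..7) in the first ordering, then rewrite the second ordering as that position sequence:
positions: 10→1, 18→2, 1→3, 21→4, 8→5, 12→6, 3→7
second ordering as positions: [7, 1, 5, 2, 6, 3, 4]
Discordant pairs = inversions in this position sequence.
7: 1, 5, 2, 6, 3, 4 → 6
1: 0
5: 2, 3, 4 → 3
2: 0
6: 3, 4 → 2
3: 0
4: 0
Total: 6 + 0 + 3 + 0 + 2 + 0 + 0 = 11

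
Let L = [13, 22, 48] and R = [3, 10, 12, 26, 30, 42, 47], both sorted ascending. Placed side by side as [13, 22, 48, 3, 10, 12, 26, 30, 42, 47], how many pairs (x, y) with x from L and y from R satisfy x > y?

13

Count, for every r in R, how many entries of L exceed r:
r = 3: 13, 22, 48 → 3
r = 10: 13, 22, 48 → 3
r = 12: 13, 22, 48 → 3
r = 26: 48 → 1
r = 30: 48 → 1
r = 42: 48 → 1
r = 47: 48 → 1
Cross-inversions: 3 + 3 + 3 + 1 + 1 + 1 + 1 = 13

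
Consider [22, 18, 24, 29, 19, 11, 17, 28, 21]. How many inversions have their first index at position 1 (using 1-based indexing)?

The element at index 1 is 22.
Elements after it: 18, 24, 29, 19, 11, 17, 28, 21
Those smaller than 22: 18, 19, 11, 17, 21

5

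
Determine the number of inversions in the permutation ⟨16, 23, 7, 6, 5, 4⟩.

14 out-of-order pairs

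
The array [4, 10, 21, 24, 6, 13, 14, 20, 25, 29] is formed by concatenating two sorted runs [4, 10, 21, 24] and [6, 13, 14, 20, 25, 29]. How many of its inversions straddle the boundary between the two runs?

There are 9 cross-inversions.

For each element r of the right run, count left-run elements greater than r:
r = 6: 10, 21, 24 → 3
r = 13: 21, 24 → 2
r = 14: 21, 24 → 2
r = 20: 21, 24 → 2
r = 25: none → 0
r = 29: none → 0
Cross-inversions: 3 + 2 + 2 + 2 + 0 + 0 = 9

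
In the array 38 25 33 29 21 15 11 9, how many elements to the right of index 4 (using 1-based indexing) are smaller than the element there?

4 such elements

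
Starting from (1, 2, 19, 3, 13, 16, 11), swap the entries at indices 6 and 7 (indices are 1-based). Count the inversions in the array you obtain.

Inversions: 5

Positions 6 and 7 hold 16 and 11; after swapping, the array is [1, 2, 19, 3, 13, 11, 16].
Count, for each position, how many later elements it exceeds:
1 → none → 0
2 → none → 0
19 → 3, 13, 11, 16 → 4
3 → none → 0
13 → 11 → 1
11 → none → 0
16 → none → 0
Sum: 0 + 0 + 4 + 0 + 1 + 0 + 0 = 5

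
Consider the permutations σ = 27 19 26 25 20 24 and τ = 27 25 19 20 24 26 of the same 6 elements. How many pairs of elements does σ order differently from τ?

Assign each item its position (1..6) in the first ordering, then rewrite the second ordering as that position sequence:
positions: 27→1, 19→2, 26→3, 25→4, 20→5, 24→6
second ordering as positions: [1, 4, 2, 5, 6, 3]
Discordant pairs = inversions in this position sequence.
1: 0
4: 2, 3 → 2
2: 0
5: 3 → 1
6: 3 → 1
3: 0
Total: 0 + 2 + 0 + 1 + 1 + 0 = 4

4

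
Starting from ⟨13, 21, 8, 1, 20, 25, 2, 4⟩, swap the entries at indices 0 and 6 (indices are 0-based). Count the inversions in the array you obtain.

13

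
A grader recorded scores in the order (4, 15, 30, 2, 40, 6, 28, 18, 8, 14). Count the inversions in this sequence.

Sweep left to right; for each value list the smaller values that follow it:
4: 1
15: 4
30: 6
2: 0
40: 5
6: 0
28: 3
18: 2
8: 0
14: 0
Sum: 1 + 4 + 6 + 0 + 5 + 0 + 3 + 2 + 0 + 0 = 21

21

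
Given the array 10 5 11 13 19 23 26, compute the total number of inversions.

Inversions: 1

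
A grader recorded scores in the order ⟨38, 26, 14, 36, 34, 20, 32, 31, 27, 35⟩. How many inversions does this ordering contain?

Count, for each position, how many later elements it exceeds:
38 → 26, 14, 36, 34, 20, 32, 31, 27, 35 → 9
26 → 14, 20 → 2
14 → none → 0
36 → 34, 20, 32, 31, 27, 35 → 6
34 → 20, 32, 31, 27 → 4
20 → none → 0
32 → 31, 27 → 2
31 → 27 → 1
27 → none → 0
35 → none → 0
Sum: 9 + 2 + 0 + 6 + 4 + 0 + 2 + 1 + 0 + 0 = 24

24 inversions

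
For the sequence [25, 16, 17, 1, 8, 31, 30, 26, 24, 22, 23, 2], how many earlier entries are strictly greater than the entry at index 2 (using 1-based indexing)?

1

The element at index 2 is 16.
Elements before it: 25
Those larger than 16: 25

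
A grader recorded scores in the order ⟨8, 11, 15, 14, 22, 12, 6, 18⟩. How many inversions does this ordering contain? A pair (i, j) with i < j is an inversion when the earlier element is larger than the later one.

For each element, count later entries that are smaller:
8 → 6 → 1
11 → 6 → 1
15 → 14, 12, 6 → 3
14 → 12, 6 → 2
22 → 12, 6, 18 → 3
12 → 6 → 1
6 → none → 0
18 → none → 0
Sum: 1 + 1 + 3 + 2 + 3 + 1 + 0 + 0 = 11

11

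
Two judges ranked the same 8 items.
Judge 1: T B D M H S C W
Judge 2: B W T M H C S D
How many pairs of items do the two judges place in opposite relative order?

There are 12 discordant pairs.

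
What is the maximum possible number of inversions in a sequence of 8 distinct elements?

A reversed (strictly descending) arrangement makes every pair an inversion, giving C(8, 2) inversions.
C(8, 2) = 8·7/2 = 28

28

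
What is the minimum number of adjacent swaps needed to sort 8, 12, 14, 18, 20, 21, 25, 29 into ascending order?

0 swaps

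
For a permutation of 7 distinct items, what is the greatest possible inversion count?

The maximum occurs when the array is in strictly decreasing order: every one of the C(7, 2) pairs is inverted.
C(7, 2) = 7·6/2 = 21

Inversions: 21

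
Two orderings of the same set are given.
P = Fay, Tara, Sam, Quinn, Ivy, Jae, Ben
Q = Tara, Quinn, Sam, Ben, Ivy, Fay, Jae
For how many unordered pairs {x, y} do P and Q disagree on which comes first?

Assign each item its position (1..7) in the first ordering, then rewrite the second ordering as that position sequence:
positions: Fay→1, Tara→2, Sam→3, Quinn→4, Ivy→5, Jae→6, Ben→7
second ordering as positions: [2, 4, 3, 7, 5, 1, 6]
Discordant pairs = inversions in this position sequence.
2: 1 → 1
4: 3, 1 → 2
3: 1 → 1
7: 5, 1, 6 → 3
5: 1 → 1
1: 0
6: 0
Total: 1 + 2 + 1 + 3 + 1 + 0 + 0 = 8

8 disagreeing pairs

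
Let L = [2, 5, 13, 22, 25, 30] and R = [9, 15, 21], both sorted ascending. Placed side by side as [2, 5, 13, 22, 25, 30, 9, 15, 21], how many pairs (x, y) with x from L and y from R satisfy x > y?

10 cross-inversions

Take each right-half value and tally the left-half values above it:
r = 9: 13, 22, 25, 30 → 4
r = 15: 22, 25, 30 → 3
r = 21: 22, 25, 30 → 3
Cross-inversions: 4 + 3 + 3 = 10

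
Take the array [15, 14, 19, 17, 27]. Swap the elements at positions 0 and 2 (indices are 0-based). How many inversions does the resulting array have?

Positions 0 and 2 hold 15 and 19; after swapping, the array is [19, 14, 15, 17, 27].
Count, for each position, how many later elements it exceeds:
19: 3
14: 0
15: 0
17: 0
27: 0
Sum: 3 + 0 + 0 + 0 + 0 = 3

Inversions: 3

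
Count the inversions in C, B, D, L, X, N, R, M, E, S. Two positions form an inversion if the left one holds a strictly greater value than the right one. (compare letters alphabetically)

For each element, count later entries that are smaller:
C: 1
B: 0
D: 0
L: 1
X: 5
N: 2
R: 2
M: 1
E: 0
S: 0
Sum: 1 + 0 + 0 + 1 + 5 + 2 + 2 + 1 + 0 + 0 = 12

12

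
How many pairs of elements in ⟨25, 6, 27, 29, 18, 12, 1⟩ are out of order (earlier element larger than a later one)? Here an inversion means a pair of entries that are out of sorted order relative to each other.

14

For each element, count later entries that are smaller:
25 → 6, 18, 12, 1 → 4
6 → 1 → 1
27 → 18, 12, 1 → 3
29 → 18, 12, 1 → 3
18 → 12, 1 → 2
12 → 1 → 1
1 → none → 0
Sum: 4 + 1 + 3 + 3 + 2 + 1 + 0 = 14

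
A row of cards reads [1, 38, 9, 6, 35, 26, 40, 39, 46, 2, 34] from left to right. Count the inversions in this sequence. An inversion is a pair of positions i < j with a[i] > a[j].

20

Sweep left to right; for each value list the smaller values that follow it:
1: 0
38: 6
9: 2
6: 1
35: 3
26: 1
40: 3
39: 2
46: 2
2: 0
34: 0
Sum: 0 + 6 + 2 + 1 + 3 + 1 + 3 + 2 + 2 + 0 + 0 = 20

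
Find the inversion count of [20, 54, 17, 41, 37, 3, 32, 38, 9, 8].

Sweep left to right; for each value list the smaller values that follow it:
20 → 17, 3, 9, 8 → 4
54 → 17, 41, 37, 3, 32, 38, 9, 8 → 8
17 → 3, 9, 8 → 3
41 → 37, 3, 32, 38, 9, 8 → 6
37 → 3, 32, 9, 8 → 4
3 → none → 0
32 → 9, 8 → 2
38 → 9, 8 → 2
9 → 8 → 1
8 → none → 0
Sum: 4 + 8 + 3 + 6 + 4 + 0 + 2 + 2 + 1 + 0 = 30

30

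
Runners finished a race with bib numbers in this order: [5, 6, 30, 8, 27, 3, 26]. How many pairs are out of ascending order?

9

Inversion pairs (indices are 1-based):
(1,6): 5 > 3
(2,6): 6 > 3
(3,4): 30 > 8
(3,5): 30 > 27
(3,6): 30 > 3
(3,7): 30 > 26
(4,6): 8 > 3
(5,6): 27 > 3
(5,7): 27 > 26
That's 9 pairs.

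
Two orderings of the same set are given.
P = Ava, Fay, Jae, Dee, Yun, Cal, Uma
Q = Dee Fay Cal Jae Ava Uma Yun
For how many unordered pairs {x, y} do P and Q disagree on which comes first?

Assign each item its position (1..7) in the first ordering, then rewrite the second ordering as that position sequence:
positions: Ava→1, Fay→2, Jae→3, Dee→4, Yun→5, Cal→6, Uma→7
second ordering as positions: [4, 2, 6, 3, 1, 7, 5]
Discordant pairs = inversions in this position sequence.
4: 2, 3, 1 → 3
2: 1 → 1
6: 3, 1, 5 → 3
3: 1 → 1
1: 0
7: 5 → 1
5: 0
Total: 3 + 1 + 3 + 1 + 0 + 1 + 0 = 9

9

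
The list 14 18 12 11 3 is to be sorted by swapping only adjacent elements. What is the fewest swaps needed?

The minimum number of adjacent swaps to sort an array equals its inversion count, since every such swap removes exactly one inversion.
Count inversions — for each element, later elements that are smaller:
14: 12, 11, 3 → 3
18: 12, 11, 3 → 3
12: 11, 3 → 2
11: 3 → 1
3: none → 0
Total inversions: 3 + 3 + 2 + 1 + 0 = 9

There are 9 adjacent swaps.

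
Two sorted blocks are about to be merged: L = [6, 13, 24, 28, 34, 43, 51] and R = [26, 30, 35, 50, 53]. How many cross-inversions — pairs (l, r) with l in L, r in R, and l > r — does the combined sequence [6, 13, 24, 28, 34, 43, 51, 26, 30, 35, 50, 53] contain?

Count, for every r in R, how many entries of L exceed r:
r = 26: 28, 34, 43, 51 → 4
r = 30: 34, 43, 51 → 3
r = 35: 43, 51 → 2
r = 50: 51 → 1
r = 53: none → 0
Cross-inversions: 4 + 3 + 2 + 1 + 0 = 10

10 cross-inversions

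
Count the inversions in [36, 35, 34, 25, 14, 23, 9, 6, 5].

35

Sweep left to right; for each value list the smaller values that follow it:
36 → 35, 34, 25, 14, 23, 9, 6, 5 → 8
35 → 34, 25, 14, 23, 9, 6, 5 → 7
34 → 25, 14, 23, 9, 6, 5 → 6
25 → 14, 23, 9, 6, 5 → 5
14 → 9, 6, 5 → 3
23 → 9, 6, 5 → 3
9 → 6, 5 → 2
6 → 5 → 1
5 → none → 0
Sum: 8 + 7 + 6 + 5 + 3 + 3 + 2 + 1 + 0 = 35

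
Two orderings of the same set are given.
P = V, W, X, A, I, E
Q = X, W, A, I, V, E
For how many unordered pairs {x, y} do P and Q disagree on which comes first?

5 disagreeing pairs

Assign each item its position (1..6) in the first ordering, then rewrite the second ordering as that position sequence:
positions: V→1, W→2, X→3, A→4, I→5, E→6
second ordering as positions: [3, 2, 4, 5, 1, 6]
Discordant pairs = inversions in this position sequence.
3: 2, 1 → 2
2: 1 → 1
4: 1 → 1
5: 1 → 1
1: 0
6: 0
Total: 2 + 1 + 1 + 1 + 0 + 0 = 5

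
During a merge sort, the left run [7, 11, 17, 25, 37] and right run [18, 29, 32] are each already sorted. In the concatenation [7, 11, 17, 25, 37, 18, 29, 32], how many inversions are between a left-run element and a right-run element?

There are 4 split inversions.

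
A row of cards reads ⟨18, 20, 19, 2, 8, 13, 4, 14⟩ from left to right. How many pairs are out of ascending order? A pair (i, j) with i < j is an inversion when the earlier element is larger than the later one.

Element-by-element contributions:
18: 5
20: 6
19: 5
2: 0
8: 1
13: 1
4: 0
14: 0
Sum: 5 + 6 + 5 + 0 + 1 + 1 + 0 + 0 = 18

18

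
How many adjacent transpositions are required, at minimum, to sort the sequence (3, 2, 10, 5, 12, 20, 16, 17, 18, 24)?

Each adjacent swap fixes exactly one inversion, so the minimum swap count equals the number of inversions.
Count inversions — for each element, later elements that are smaller:
3: 2 → 1
2: none → 0
10: 5 → 1
5: none → 0
12: none → 0
20: 16, 17, 18 → 3
16: none → 0
17: none → 0
18: none → 0
24: none → 0
Total inversions: 1 + 0 + 1 + 0 + 0 + 3 + 0 + 0 + 0 + 0 = 5

There are 5 adjacent swaps.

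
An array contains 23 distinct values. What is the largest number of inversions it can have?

253 inversions

A reversed (strictly descending) arrangement makes every pair an inversion, giving C(23, 2) inversions.
C(23, 2) = 23·22/2 = 253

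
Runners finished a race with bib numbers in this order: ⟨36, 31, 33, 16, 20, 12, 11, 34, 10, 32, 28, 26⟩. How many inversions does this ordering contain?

For each element, count later entries that are smaller:
36 → 31, 33, 16, 20, 12, 11, 34, 10, 32, 28, 26 → 11
31 → 16, 20, 12, 11, 10, 28, 26 → 7
33 → 16, 20, 12, 11, 10, 32, 28, 26 → 8
16 → 12, 11, 10 → 3
20 → 12, 11, 10 → 3
12 → 11, 10 → 2
11 → 10 → 1
34 → 10, 32, 28, 26 → 4
10 → none → 0
32 → 28, 26 → 2
28 → 26 → 1
26 → none → 0
Sum: 11 + 7 + 8 + 3 + 3 + 2 + 1 + 4 + 0 + 2 + 1 + 0 = 42

42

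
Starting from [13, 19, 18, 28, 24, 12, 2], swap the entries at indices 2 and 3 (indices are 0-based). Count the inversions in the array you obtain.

Positions 2 and 3 hold 18 and 28; after swapping, the array is [13, 19, 28, 18, 24, 12, 2].
For each element, count later entries that are smaller:
13 → 12, 2 → 2
19 → 18, 12, 2 → 3
28 → 18, 24, 12, 2 → 4
18 → 12, 2 → 2
24 → 12, 2 → 2
12 → 2 → 1
2 → none → 0
Sum: 2 + 3 + 4 + 2 + 2 + 1 + 0 = 14

14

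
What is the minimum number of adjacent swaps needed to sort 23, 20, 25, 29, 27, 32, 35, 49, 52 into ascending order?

2 adjacent swaps

Minimum adjacent swaps = number of inversions (each swap of adjacent out-of-order elements removes one inversion and no swap can remove more).
Count inversions — for each element, later elements that are smaller:
23: 20 → 1
20: none → 0
25: none → 0
29: 27 → 1
27: none → 0
32: none → 0
35: none → 0
49: none → 0
52: none → 0
Total inversions: 1 + 0 + 0 + 1 + 0 + 0 + 0 + 0 + 0 = 2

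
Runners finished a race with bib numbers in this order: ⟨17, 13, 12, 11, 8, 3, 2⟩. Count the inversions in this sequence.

21

Sweep left to right; for each value list the smaller values that follow it:
17 → 13, 12, 11, 8, 3, 2 → 6
13 → 12, 11, 8, 3, 2 → 5
12 → 11, 8, 3, 2 → 4
11 → 8, 3, 2 → 3
8 → 3, 2 → 2
3 → 2 → 1
2 → none → 0
Sum: 6 + 5 + 4 + 3 + 2 + 1 + 0 = 21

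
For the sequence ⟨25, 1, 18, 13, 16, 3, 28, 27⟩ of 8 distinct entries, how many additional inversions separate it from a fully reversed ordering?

Maximum inversions for 8 distinct elements is C(8, 2) = 8·7/2 = 28.
Current inversions — for each element, count later smaller elements:
25: 5
1: 0
18: 3
13: 1
16: 1
3: 0
28: 1
27: 0
Current total: 5 + 0 + 3 + 1 + 1 + 0 + 1 + 0 = 11
Shortfall: 28 − 11 = 17

17 inversions short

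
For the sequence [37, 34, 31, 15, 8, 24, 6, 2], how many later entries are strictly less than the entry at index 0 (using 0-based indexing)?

The element at index 0 is 37.
Elements after it: 34, 31, 15, 8, 24, 6, 2
Those smaller than 37: 34, 31, 15, 8, 24, 6, 2

7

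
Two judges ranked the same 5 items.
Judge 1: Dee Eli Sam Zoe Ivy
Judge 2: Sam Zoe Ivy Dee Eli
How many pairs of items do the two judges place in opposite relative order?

6 discordant pairs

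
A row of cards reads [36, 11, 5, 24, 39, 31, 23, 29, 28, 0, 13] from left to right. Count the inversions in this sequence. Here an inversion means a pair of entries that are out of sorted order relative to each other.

For each element, count later entries that are smaller:
36: 9
11: 2
5: 1
24: 3
39: 6
31: 5
23: 2
29: 3
28: 2
0: 0
13: 0
Sum: 9 + 2 + 1 + 3 + 6 + 5 + 2 + 3 + 2 + 0 + 0 = 33

There are 33 inversions.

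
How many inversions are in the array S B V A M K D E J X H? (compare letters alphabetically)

Count, for each position, how many later elements it exceeds:
S → B, A, M, K, D, E, J, H → 8
B → A → 1
V → A, M, K, D, E, J, H → 7
A → none → 0
M → K, D, E, J, H → 5
K → D, E, J, H → 4
D → none → 0
E → none → 0
J → H → 1
X → H → 1
H → none → 0
Sum: 8 + 1 + 7 + 0 + 5 + 4 + 0 + 0 + 1 + 1 + 0 = 27

27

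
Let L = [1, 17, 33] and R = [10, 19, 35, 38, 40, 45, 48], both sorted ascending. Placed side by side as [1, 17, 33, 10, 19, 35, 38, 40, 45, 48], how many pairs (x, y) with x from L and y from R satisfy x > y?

For each element r of the right run, count left-run elements greater than r:
r = 10: 17, 33 → 2
r = 19: 33 → 1
r = 35: none → 0
r = 38: none → 0
r = 40: none → 0
r = 45: none → 0
r = 48: none → 0
Cross-inversions: 2 + 1 + 0 + 0 + 0 + 0 + 0 = 3

3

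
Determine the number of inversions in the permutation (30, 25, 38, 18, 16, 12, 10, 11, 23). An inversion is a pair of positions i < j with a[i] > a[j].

Count, for each position, how many later elements it exceeds:
30 → 25, 18, 16, 12, 10, 11, 23 → 7
25 → 18, 16, 12, 10, 11, 23 → 6
38 → 18, 16, 12, 10, 11, 23 → 6
18 → 16, 12, 10, 11 → 4
16 → 12, 10, 11 → 3
12 → 10, 11 → 2
10 → none → 0
11 → none → 0
23 → none → 0
Sum: 7 + 6 + 6 + 4 + 3 + 2 + 0 + 0 + 0 = 28

28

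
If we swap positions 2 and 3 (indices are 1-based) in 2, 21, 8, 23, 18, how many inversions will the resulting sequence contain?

There are 2 inversions.

Positions 2 and 3 hold 21 and 8; after swapping, the array is [2, 8, 21, 23, 18].
Count, for each position, how many later elements it exceeds:
2: 0
8: 0
21: 1
23: 1
18: 0
Sum: 0 + 0 + 1 + 1 + 0 = 2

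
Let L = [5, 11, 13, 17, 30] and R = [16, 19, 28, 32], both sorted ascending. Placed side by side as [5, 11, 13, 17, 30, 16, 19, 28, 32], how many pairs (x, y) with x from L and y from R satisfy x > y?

Count, for every r in R, how many entries of L exceed r:
r = 16: 17, 30 → 2
r = 19: 30 → 1
r = 28: 30 → 1
r = 32: none → 0
Cross-inversions: 2 + 1 + 1 + 0 = 4

Split inversions: 4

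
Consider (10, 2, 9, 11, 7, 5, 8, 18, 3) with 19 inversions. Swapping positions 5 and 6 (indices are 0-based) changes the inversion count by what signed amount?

Positions 5 and 6 hold 5 and 8; after swapping, the array is [10, 2, 9, 11, 7, 8, 5, 18, 3].
Sweep left to right; for each value list the smaller values that follow it:
10: 6
2: 0
9: 4
11: 4
7: 2
8: 2
5: 1
18: 1
3: 0
Sum: 6 + 0 + 4 + 4 + 2 + 2 + 1 + 1 + 0 = 20
Change: 20 − 19 = +1

+1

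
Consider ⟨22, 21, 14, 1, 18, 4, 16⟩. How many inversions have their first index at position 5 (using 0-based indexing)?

The element at index 5 is 4.
Elements after it: 16
None of them are smaller than 4.

0 such elements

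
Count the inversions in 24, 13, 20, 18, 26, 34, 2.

Inversions: 10

Count, for each position, how many later elements it exceeds:
24: 4
13: 1
20: 2
18: 1
26: 1
34: 1
2: 0
Sum: 4 + 1 + 2 + 1 + 1 + 1 + 0 = 10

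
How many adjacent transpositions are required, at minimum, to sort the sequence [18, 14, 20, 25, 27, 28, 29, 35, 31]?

Swaps: 2

Minimum adjacent swaps = number of inversions (each swap of adjacent out-of-order elements removes one inversion and no swap can remove more).
Count inversions — for each element, later elements that are smaller:
18: 14 → 1
14: none → 0
20: none → 0
25: none → 0
27: none → 0
28: none → 0
29: none → 0
35: 31 → 1
31: none → 0
Total inversions: 1 + 0 + 0 + 0 + 0 + 0 + 0 + 1 + 0 = 2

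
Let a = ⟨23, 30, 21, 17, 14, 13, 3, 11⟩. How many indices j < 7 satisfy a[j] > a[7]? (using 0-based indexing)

6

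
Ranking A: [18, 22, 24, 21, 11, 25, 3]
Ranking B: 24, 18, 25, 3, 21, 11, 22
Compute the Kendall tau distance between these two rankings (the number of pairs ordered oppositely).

10

Assign each item its position (1..7) in the first ordering, then rewrite the second ordering as that position sequence:
positions: 18→1, 22→2, 24→3, 21→4, 11→5, 25→6, 3→7
second ordering as positions: [3, 1, 6, 7, 4, 5, 2]
Discordant pairs = inversions in this position sequence.
3: 1, 2 → 2
1: 0
6: 4, 5, 2 → 3
7: 4, 5, 2 → 3
4: 2 → 1
5: 2 → 1
2: 0
Total: 2 + 0 + 3 + 3 + 1 + 1 + 0 = 10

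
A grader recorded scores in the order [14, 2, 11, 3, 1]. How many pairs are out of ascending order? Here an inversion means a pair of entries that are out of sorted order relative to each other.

Out-of-order index pairs (1-indexed):
(1,2): 14 > 2
(1,3): 14 > 11
(1,4): 14 > 3
(1,5): 14 > 1
(2,5): 2 > 1
(3,4): 11 > 3
(3,5): 11 > 1
(4,5): 3 > 1
That's 8 pairs.

8 out-of-order pairs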